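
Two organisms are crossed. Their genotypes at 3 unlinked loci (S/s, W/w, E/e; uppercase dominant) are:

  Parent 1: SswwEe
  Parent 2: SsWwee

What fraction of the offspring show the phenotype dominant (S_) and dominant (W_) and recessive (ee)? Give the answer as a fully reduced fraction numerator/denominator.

P(S_ W_ ee) = 3/16

SswwEe gametes: SwE×2, Swe×2, swE×2, swe×2
SsWwee gametes: SWe×2, Swe×2, sWe×2, swe×2
SswwEe×SsWwee grid (8·8=64): SSWwEe=4 SSWwee=4 SSwwEe=4 SSwwee=4 SsWwEe=8 SsWwee=8 SswwEe=8 Sswwee=8 ssWwEe=4 ssWwee=4 sswwEe=4 sswwee=4
S_ W_ ee hits 12/64; gcd=4; 12÷4/64÷4 = 3/16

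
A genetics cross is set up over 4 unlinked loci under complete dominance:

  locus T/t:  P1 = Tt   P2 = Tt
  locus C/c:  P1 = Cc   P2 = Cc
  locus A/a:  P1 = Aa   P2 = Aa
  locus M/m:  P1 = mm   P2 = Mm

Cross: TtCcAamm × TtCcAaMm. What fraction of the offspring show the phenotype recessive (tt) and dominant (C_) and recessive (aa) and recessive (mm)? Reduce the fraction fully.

P(tt C_ aa mm) = 3/128

TtCcAamm gametes: TCAm×2, TCam×2, TcAm×2, Tcam×2, tCAm×2, tCam×2, tcAm×2, tcam×2
TtCcAaMm gametes: TCAM×1, TCAm×1, TCaM×1, TCam×1, TcAM×1, TcAm×1, TcaM×1, Tcam×1, tCAM×1, tCAm×1, tCaM×1, tCam×1, tcAM×1, tcAm×1, tcaM×1, tcam×1
TtCcAamm×TtCcAaMm grid (16·16=256): TTCCAAMm=2 TTCCAAmm=2 TTCCAaMm=4 TTCCAamm=4 TTCCaaMm=2 TTCCaamm=2 TTCcAAMm=4 TTCcAAmm=4 TTCcAaMm=8 TTCcAamm=8 TTCcaaMm=4 TTCcaamm=4 TTccAAMm=2 TTccAAmm=2 TTccAaMm=4 TTccAamm=4 TTccaaMm=2 TTccaamm=2 TtCCAAMm=4 TtCCAAmm=4 TtCCAaMm=8 TtCCAamm=8 TtCCaaMm=4 TtCCaamm=4 TtCcAAMm=8 TtCcAAmm=8 TtCcAaMm=16 TtCcAamm=16 TtCcaaMm=8 TtCcaamm=8 TtccAAMm=4 TtccAAmm=4 TtccAaMm=8 TtccAamm=8 TtccaaMm=4 Ttccaamm=4 ttCCAAMm=2 ttCCAAmm=2 ttCCAaMm=4 ttCCAamm=4 ttCCaaMm=2 ttCCaamm=2 ttCcAAMm=4 ttCcAAmm=4 ttCcAaMm=8 ttCcAamm=8 ttCcaaMm=4 ttCcaamm=4 ttccAAMm=2 ttccAAmm=2 ttccAaMm=4 ttccAamm=4 ttccaaMm=2 ttccaamm=2
tt C_ aa mm hits 6/256; gcd=2; 6÷2/256÷2 = 3/128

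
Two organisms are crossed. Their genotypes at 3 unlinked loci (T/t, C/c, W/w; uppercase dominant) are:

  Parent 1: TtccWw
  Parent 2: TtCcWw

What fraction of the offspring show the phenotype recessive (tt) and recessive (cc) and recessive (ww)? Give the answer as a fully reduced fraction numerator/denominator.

TtccWw gametes: TcW×2, Tcw×2, tcW×2, tcw×2
TtCcWw gametes: TCW×1, TCw×1, TcW×1, Tcw×1, tCW×1, tCw×1, tcW×1, tcw×1
TtccWw×TtCcWw grid (8·8=64): TTCcWW=2 TTCcWw=4 TTCcww=2 TTccWW=2 TTccWw=4 TTccww=2 TtCcWW=4 TtCcWw=8 TtCcww=4 TtccWW=4 TtccWw=8 Ttccww=4 ttCcWW=2 ttCcWw=4 ttCcww=2 ttccWW=2 ttccWw=4 ttccww=2
tt cc ww hits 2/64; gcd=2; 2÷2/64÷2 = 1/32

P(tt cc ww) = 1/32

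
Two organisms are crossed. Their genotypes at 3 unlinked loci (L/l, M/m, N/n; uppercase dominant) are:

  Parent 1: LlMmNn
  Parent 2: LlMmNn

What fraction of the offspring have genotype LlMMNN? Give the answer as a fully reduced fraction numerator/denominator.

LlMmNn gametes: LMN×1, LMn×1, LmN×1, Lmn×1, lMN×1, lMn×1, lmN×1, lmn×1
LlMmNn gametes: LMN×1, LMn×1, LmN×1, Lmn×1, lMN×1, lMn×1, lmN×1, lmn×1
LlMmNn×LlMmNn grid (8·8=64): LLMMNN=1 LLMMNn=2 LLMMnn=1 LLMmNN=2 LLMmNn=4 LLMmnn=2 LLmmNN=1 LLmmNn=2 LLmmnn=1 LlMMNN=2 LlMMNn=4 LlMMnn=2 LlMmNN=4 LlMmNn=8 LlMmnn=4 LlmmNN=2 LlmmNn=4 Llmmnn=2 llMMNN=1 llMMNn=2 llMMnn=1 llMmNN=2 llMmNn=4 llMmnn=2 llmmNN=1 llmmNn=2 llmmnn=1
LlMMNN hits 2/64; gcd=2; 2÷2/64÷2 = 1/32

P(LlMMNN) = 1/32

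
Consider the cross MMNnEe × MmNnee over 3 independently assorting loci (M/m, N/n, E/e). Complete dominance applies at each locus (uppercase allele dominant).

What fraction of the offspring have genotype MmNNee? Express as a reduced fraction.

MMNnEe gametes: MNE×2, MNe×2, MnE×2, Mne×2
MmNnee gametes: MNe×2, Mne×2, mNe×2, mne×2
MMNnEe×MmNnee grid (8·8=64): MMNNEe=4 MMNNee=4 MMNnEe=8 MMNnee=8 MMnnEe=4 MMnnee=4 MmNNEe=4 MmNNee=4 MmNnEe=8 MmNnee=8 MmnnEe=4 Mmnnee=4
MmNNee hits 4/64; gcd=4; 4÷4/64÷4 = 1/16

P(MmNNee) = 1/16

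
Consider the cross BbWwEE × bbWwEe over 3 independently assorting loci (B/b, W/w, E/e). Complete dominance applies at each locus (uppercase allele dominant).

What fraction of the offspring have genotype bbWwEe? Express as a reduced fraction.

BbWwEE gametes: BWE×2, BwE×2, bWE×2, bwE×2
bbWwEe gametes: bWE×2, bWe×2, bwE×2, bwe×2
BbWwEE×bbWwEe grid (8·8=64): BbWWEE=4 BbWWEe=4 BbWwEE=8 BbWwEe=8 BbwwEE=4 BbwwEe=4 bbWWEE=4 bbWWEe=4 bbWwEE=8 bbWwEe=8 bbwwEE=4 bbwwEe=4
bbWwEe hits 8/64; gcd=8; 8÷8/64÷8 = 1/8

P(bbWwEe) = 1/8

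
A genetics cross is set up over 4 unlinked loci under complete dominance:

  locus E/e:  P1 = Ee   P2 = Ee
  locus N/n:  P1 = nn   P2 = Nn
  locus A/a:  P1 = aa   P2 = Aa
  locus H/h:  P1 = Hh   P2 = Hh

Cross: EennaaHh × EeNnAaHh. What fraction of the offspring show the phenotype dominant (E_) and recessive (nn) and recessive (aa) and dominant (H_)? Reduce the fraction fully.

EennaaHh gametes: EnaH×4, Enah×4, enaH×4, enah×4
EeNnAaHh gametes: ENAH×1, ENAh×1, ENaH×1, ENah×1, EnAH×1, EnAh×1, EnaH×1, Enah×1, eNAH×1, eNAh×1, eNaH×1, eNah×1, enAH×1, enAh×1, enaH×1, enah×1
EennaaHh×EeNnAaHh grid (16·16=256): EENnAaHH=4 EENnAaHh=8 EENnAahh=4 EENnaaHH=4 EENnaaHh=8 EENnaahh=4 EEnnAaHH=4 EEnnAaHh=8 EEnnAahh=4 EEnnaaHH=4 EEnnaaHh=8 EEnnaahh=4 EeNnAaHH=8 EeNnAaHh=16 EeNnAahh=8 EeNnaaHH=8 EeNnaaHh=16 EeNnaahh=8 EennAaHH=8 EennAaHh=16 EennAahh=8 EennaaHH=8 EennaaHh=16 Eennaahh=8 eeNnAaHH=4 eeNnAaHh=8 eeNnAahh=4 eeNnaaHH=4 eeNnaaHh=8 eeNnaahh=4 eennAaHH=4 eennAaHh=8 eennAahh=4 eennaaHH=4 eennaaHh=8 eennaahh=4
E_ nn aa H_ hits 36/256; gcd=4; 36÷4/256÷4 = 9/64

P(E_ nn aa H_) = 9/64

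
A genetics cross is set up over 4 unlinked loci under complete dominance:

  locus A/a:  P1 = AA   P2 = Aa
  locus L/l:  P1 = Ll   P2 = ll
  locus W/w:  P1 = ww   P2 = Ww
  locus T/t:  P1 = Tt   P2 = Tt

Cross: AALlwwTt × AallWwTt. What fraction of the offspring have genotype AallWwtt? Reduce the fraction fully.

AALlwwTt gametes: ALwT×4, ALwt×4, AlwT×4, Alwt×4
AallWwTt gametes: AlWT×2, AlWt×2, AlwT×2, Alwt×2, alWT×2, alWt×2, alwT×2, alwt×2
AALlwwTt×AallWwTt grid (16·16=256): AALlWwTT=8 AALlWwTt=16 AALlWwtt=8 AALlwwTT=8 AALlwwTt=16 AALlwwtt=8 AAllWwTT=8 AAllWwTt=16 AAllWwtt=8 AAllwwTT=8 AAllwwTt=16 AAllwwtt=8 AaLlWwTT=8 AaLlWwTt=16 AaLlWwtt=8 AaLlwwTT=8 AaLlwwTt=16 AaLlwwtt=8 AallWwTT=8 AallWwTt=16 AallWwtt=8 AallwwTT=8 AallwwTt=16 Aallwwtt=8
AallWwtt hits 8/256; gcd=8; 8÷8/256÷8 = 1/32

P(AallWwtt) = 1/32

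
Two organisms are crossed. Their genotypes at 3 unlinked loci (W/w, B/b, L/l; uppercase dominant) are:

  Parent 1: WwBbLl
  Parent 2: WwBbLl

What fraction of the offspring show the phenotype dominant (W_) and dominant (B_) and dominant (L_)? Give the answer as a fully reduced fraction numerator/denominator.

P(W_ B_ L_) = 27/64

WwBbLl gametes: WBL×1, WBl×1, WbL×1, Wbl×1, wBL×1, wBl×1, wbL×1, wbl×1
WwBbLl gametes: WBL×1, WBl×1, WbL×1, Wbl×1, wBL×1, wBl×1, wbL×1, wbl×1
WwBbLl×WwBbLl grid (8·8=64): WWBBLL=1 WWBBLl=2 WWBBll=1 WWBbLL=2 WWBbLl=4 WWBbll=2 WWbbLL=1 WWbbLl=2 WWbbll=1 WwBBLL=2 WwBBLl=4 WwBBll=2 WwBbLL=4 WwBbLl=8 WwBbll=4 WwbbLL=2 WwbbLl=4 Wwbbll=2 wwBBLL=1 wwBBLl=2 wwBBll=1 wwBbLL=2 wwBbLl=4 wwBbll=2 wwbbLL=1 wwbbLl=2 wwbbll=1
W_ B_ L_ hits 27/64; gcd=1; 27÷1/64÷1 = 27/64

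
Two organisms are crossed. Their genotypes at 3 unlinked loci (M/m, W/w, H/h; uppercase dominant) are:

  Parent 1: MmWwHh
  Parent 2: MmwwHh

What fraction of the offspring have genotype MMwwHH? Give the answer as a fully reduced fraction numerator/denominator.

MmWwHh gametes: MWH×1, MWh×1, MwH×1, Mwh×1, mWH×1, mWh×1, mwH×1, mwh×1
MmwwHh gametes: MwH×2, Mwh×2, mwH×2, mwh×2
MmWwHh×MmwwHh grid (8·8=64): MMWwHH=2 MMWwHh=4 MMWwhh=2 MMwwHH=2 MMwwHh=4 MMwwhh=2 MmWwHH=4 MmWwHh=8 MmWwhh=4 MmwwHH=4 MmwwHh=8 Mmwwhh=4 mmWwHH=2 mmWwHh=4 mmWwhh=2 mmwwHH=2 mmwwHh=4 mmwwhh=2
MMwwHH hits 2/64; gcd=2; 2÷2/64÷2 = 1/32

P(MMwwHH) = 1/32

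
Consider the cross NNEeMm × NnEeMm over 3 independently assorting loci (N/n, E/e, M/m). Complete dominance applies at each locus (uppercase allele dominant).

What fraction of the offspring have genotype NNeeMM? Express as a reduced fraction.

P(NNeeMM) = 1/32

NNEeMm gametes: NEM×2, NEm×2, NeM×2, Nem×2
NnEeMm gametes: NEM×1, NEm×1, NeM×1, Nem×1, nEM×1, nEm×1, neM×1, nem×1
NNEeMm×NnEeMm grid (8·8=64): NNEEMM=2 NNEEMm=4 NNEEmm=2 NNEeMM=4 NNEeMm=8 NNEemm=4 NNeeMM=2 NNeeMm=4 NNeemm=2 NnEEMM=2 NnEEMm=4 NnEEmm=2 NnEeMM=4 NnEeMm=8 NnEemm=4 NneeMM=2 NneeMm=4 Nneemm=2
NNeeMM hits 2/64; gcd=2; 2÷2/64÷2 = 1/32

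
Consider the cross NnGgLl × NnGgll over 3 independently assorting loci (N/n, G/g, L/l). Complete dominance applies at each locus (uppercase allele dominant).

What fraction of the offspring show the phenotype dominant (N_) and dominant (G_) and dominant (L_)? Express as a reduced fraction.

P(N_ G_ L_) = 9/32

NnGgLl gametes: NGL×1, NGl×1, NgL×1, Ngl×1, nGL×1, nGl×1, ngL×1, ngl×1
NnGgll gametes: NGl×2, Ngl×2, nGl×2, ngl×2
NnGgLl×NnGgll grid (8·8=64): NNGGLl=2 NNGGll=2 NNGgLl=4 NNGgll=4 NNggLl=2 NNggll=2 NnGGLl=4 NnGGll=4 NnGgLl=8 NnGgll=8 NnggLl=4 Nnggll=4 nnGGLl=2 nnGGll=2 nnGgLl=4 nnGgll=4 nnggLl=2 nnggll=2
N_ G_ L_ hits 18/64; gcd=2; 18÷2/64÷2 = 9/32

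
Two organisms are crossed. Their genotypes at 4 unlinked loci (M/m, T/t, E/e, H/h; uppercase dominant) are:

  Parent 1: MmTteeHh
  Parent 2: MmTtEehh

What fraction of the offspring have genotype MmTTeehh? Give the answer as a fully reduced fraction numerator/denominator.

MmTteeHh gametes: MTeH×2, MTeh×2, MteH×2, Mteh×2, mTeH×2, mTeh×2, mteH×2, mteh×2
MmTtEehh gametes: MTEh×2, MTeh×2, MtEh×2, Mteh×2, mTEh×2, mTeh×2, mtEh×2, mteh×2
MmTteeHh×MmTtEehh grid (16·16=256): MMTTEeHh=4 MMTTEehh=4 MMTTeeHh=4 MMTTeehh=4 MMTtEeHh=8 MMTtEehh=8 MMTteeHh=8 MMTteehh=8 MMttEeHh=4 MMttEehh=4 MMtteeHh=4 MMtteehh=4 MmTTEeHh=8 MmTTEehh=8 MmTTeeHh=8 MmTTeehh=8 MmTtEeHh=16 MmTtEehh=16 MmTteeHh=16 MmTteehh=16 MmttEeHh=8 MmttEehh=8 MmtteeHh=8 Mmtteehh=8 mmTTEeHh=4 mmTTEehh=4 mmTTeeHh=4 mmTTeehh=4 mmTtEeHh=8 mmTtEehh=8 mmTteeHh=8 mmTteehh=8 mmttEeHh=4 mmttEehh=4 mmtteeHh=4 mmtteehh=4
MmTTeehh hits 8/256; gcd=8; 8÷8/256÷8 = 1/32

P(MmTTeehh) = 1/32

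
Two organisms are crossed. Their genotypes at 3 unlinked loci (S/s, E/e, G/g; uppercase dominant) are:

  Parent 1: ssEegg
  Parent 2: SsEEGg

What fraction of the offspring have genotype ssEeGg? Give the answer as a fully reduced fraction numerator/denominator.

P(ssEeGg) = 1/8

ssEegg gametes: sEg×4, seg×4
SsEEGg gametes: SEG×2, SEg×2, sEG×2, sEg×2
ssEegg×SsEEGg grid (8·8=64): SsEEGg=8 SsEEgg=8 SsEeGg=8 SsEegg=8 ssEEGg=8 ssEEgg=8 ssEeGg=8 ssEegg=8
ssEeGg hits 8/64; gcd=8; 8÷8/64÷8 = 1/8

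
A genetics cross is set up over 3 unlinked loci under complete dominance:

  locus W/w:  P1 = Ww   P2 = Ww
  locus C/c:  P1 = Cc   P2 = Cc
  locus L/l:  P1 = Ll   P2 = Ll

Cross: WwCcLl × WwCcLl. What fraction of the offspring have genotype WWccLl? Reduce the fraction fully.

P(WWccLl) = 1/32

WwCcLl gametes: WCL×1, WCl×1, WcL×1, Wcl×1, wCL×1, wCl×1, wcL×1, wcl×1
WwCcLl gametes: WCL×1, WCl×1, WcL×1, Wcl×1, wCL×1, wCl×1, wcL×1, wcl×1
WwCcLl×WwCcLl grid (8·8=64): WWCCLL=1 WWCCLl=2 WWCCll=1 WWCcLL=2 WWCcLl=4 WWCcll=2 WWccLL=1 WWccLl=2 WWccll=1 WwCCLL=2 WwCCLl=4 WwCCll=2 WwCcLL=4 WwCcLl=8 WwCcll=4 WwccLL=2 WwccLl=4 Wwccll=2 wwCCLL=1 wwCCLl=2 wwCCll=1 wwCcLL=2 wwCcLl=4 wwCcll=2 wwccLL=1 wwccLl=2 wwccll=1
WWccLl hits 2/64; gcd=2; 2÷2/64÷2 = 1/32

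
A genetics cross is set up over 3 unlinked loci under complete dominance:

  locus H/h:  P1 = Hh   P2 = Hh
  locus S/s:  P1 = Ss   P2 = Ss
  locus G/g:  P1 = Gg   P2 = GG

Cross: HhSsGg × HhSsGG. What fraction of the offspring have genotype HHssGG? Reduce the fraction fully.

HhSsGg gametes: HSG×1, HSg×1, HsG×1, Hsg×1, hSG×1, hSg×1, hsG×1, hsg×1
HhSsGG gametes: HSG×2, HsG×2, hSG×2, hsG×2
HhSsGg×HhSsGG grid (8·8=64): HHSSGG=2 HHSSGg=2 HHSsGG=4 HHSsGg=4 HHssGG=2 HHssGg=2 HhSSGG=4 HhSSGg=4 HhSsGG=8 HhSsGg=8 HhssGG=4 HhssGg=4 hhSSGG=2 hhSSGg=2 hhSsGG=4 hhSsGg=4 hhssGG=2 hhssGg=2
HHssGG hits 2/64; gcd=2; 2÷2/64÷2 = 1/32

P(HHssGG) = 1/32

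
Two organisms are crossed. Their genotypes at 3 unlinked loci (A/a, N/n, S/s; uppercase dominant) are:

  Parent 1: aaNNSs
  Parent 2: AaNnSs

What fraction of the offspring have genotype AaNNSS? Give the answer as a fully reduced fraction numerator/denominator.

aaNNSs gametes: aNS×4, aNs×4
AaNnSs gametes: ANS×1, ANs×1, AnS×1, Ans×1, aNS×1, aNs×1, anS×1, ans×1
aaNNSs×AaNnSs grid (8·8=64): AaNNSS=4 AaNNSs=8 AaNNss=4 AaNnSS=4 AaNnSs=8 AaNnss=4 aaNNSS=4 aaNNSs=8 aaNNss=4 aaNnSS=4 aaNnSs=8 aaNnss=4
AaNNSS hits 4/64; gcd=4; 4÷4/64÷4 = 1/16

P(AaNNSS) = 1/16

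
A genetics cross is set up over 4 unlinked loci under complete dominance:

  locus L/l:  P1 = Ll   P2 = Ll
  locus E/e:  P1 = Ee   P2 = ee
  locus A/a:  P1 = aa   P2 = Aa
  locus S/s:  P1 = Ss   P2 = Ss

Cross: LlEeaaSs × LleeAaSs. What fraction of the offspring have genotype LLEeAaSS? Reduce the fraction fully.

P(LLEeAaSS) = 1/64

LlEeaaSs gametes: LEaS×2, LEas×2, LeaS×2, Leas×2, lEaS×2, lEas×2, leaS×2, leas×2
LleeAaSs gametes: LeAS×2, LeAs×2, LeaS×2, Leas×2, leAS×2, leAs×2, leaS×2, leas×2
LlEeaaSs×LleeAaSs grid (16·16=256): LLEeAaSS=4 LLEeAaSs=8 LLEeAass=4 LLEeaaSS=4 LLEeaaSs=8 LLEeaass=4 LLeeAaSS=4 LLeeAaSs=8 LLeeAass=4 LLeeaaSS=4 LLeeaaSs=8 LLeeaass=4 LlEeAaSS=8 LlEeAaSs=16 LlEeAass=8 LlEeaaSS=8 LlEeaaSs=16 LlEeaass=8 LleeAaSS=8 LleeAaSs=16 LleeAass=8 LleeaaSS=8 LleeaaSs=16 Lleeaass=8 llEeAaSS=4 llEeAaSs=8 llEeAass=4 llEeaaSS=4 llEeaaSs=8 llEeaass=4 lleeAaSS=4 lleeAaSs=8 lleeAass=4 lleeaaSS=4 lleeaaSs=8 lleeaass=4
LLEeAaSS hits 4/256; gcd=4; 4÷4/256÷4 = 1/64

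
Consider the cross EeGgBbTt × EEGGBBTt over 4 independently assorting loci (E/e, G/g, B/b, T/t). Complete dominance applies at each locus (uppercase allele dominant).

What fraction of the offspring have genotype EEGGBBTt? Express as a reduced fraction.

EeGgBbTt gametes: EGBT×1, EGBt×1, EGbT×1, EGbt×1, EgBT×1, EgBt×1, EgbT×1, Egbt×1, eGBT×1, eGBt×1, eGbT×1, eGbt×1, egBT×1, egBt×1, egbT×1, egbt×1
EEGGBBTt gametes: EGBT×8, EGBt×8
EeGgBbTt×EEGGBBTt grid (16·16=256): EEGGBBTT=8 EEGGBBTt=16 EEGGBBtt=8 EEGGBbTT=8 EEGGBbTt=16 EEGGBbtt=8 EEGgBBTT=8 EEGgBBTt=16 EEGgBBtt=8 EEGgBbTT=8 EEGgBbTt=16 EEGgBbtt=8 EeGGBBTT=8 EeGGBBTt=16 EeGGBBtt=8 EeGGBbTT=8 EeGGBbTt=16 EeGGBbtt=8 EeGgBBTT=8 EeGgBBTt=16 EeGgBBtt=8 EeGgBbTT=8 EeGgBbTt=16 EeGgBbtt=8
EEGGBBTt hits 16/256; gcd=16; 16÷16/256÷16 = 1/16

P(EEGGBBTt) = 1/16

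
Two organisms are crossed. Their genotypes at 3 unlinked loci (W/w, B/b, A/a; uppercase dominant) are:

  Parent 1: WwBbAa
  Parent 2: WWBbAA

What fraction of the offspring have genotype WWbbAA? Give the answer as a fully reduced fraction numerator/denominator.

WwBbAa gametes: WBA×1, WBa×1, WbA×1, Wba×1, wBA×1, wBa×1, wbA×1, wba×1
WWBbAA gametes: WBA×4, WbA×4
WwBbAa×WWBbAA grid (8·8=64): WWBBAA=4 WWBBAa=4 WWBbAA=8 WWBbAa=8 WWbbAA=4 WWbbAa=4 WwBBAA=4 WwBBAa=4 WwBbAA=8 WwBbAa=8 WwbbAA=4 WwbbAa=4
WWbbAA hits 4/64; gcd=4; 4÷4/64÷4 = 1/16

P(WWbbAA) = 1/16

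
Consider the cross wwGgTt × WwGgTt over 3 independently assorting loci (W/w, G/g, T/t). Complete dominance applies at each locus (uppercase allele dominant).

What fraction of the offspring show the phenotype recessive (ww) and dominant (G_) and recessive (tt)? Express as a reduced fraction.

wwGgTt gametes: wGT×2, wGt×2, wgT×2, wgt×2
WwGgTt gametes: WGT×1, WGt×1, WgT×1, Wgt×1, wGT×1, wGt×1, wgT×1, wgt×1
wwGgTt×WwGgTt grid (8·8=64): WwGGTT=2 WwGGTt=4 WwGGtt=2 WwGgTT=4 WwGgTt=8 WwGgtt=4 WwggTT=2 WwggTt=4 Wwggtt=2 wwGGTT=2 wwGGTt=4 wwGGtt=2 wwGgTT=4 wwGgTt=8 wwGgtt=4 wwggTT=2 wwggTt=4 wwggtt=2
ww G_ tt hits 6/64; gcd=2; 6÷2/64÷2 = 3/32

P(ww G_ tt) = 3/32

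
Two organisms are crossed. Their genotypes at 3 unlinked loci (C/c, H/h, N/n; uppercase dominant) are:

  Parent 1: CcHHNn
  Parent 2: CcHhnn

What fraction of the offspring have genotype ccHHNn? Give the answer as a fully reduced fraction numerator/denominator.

P(ccHHNn) = 1/16

CcHHNn gametes: CHN×2, CHn×2, cHN×2, cHn×2
CcHhnn gametes: CHn×2, Chn×2, cHn×2, chn×2
CcHHNn×CcHhnn grid (8·8=64): CCHHNn=4 CCHHnn=4 CCHhNn=4 CCHhnn=4 CcHHNn=8 CcHHnn=8 CcHhNn=8 CcHhnn=8 ccHHNn=4 ccHHnn=4 ccHhNn=4 ccHhnn=4
ccHHNn hits 4/64; gcd=4; 4÷4/64÷4 = 1/16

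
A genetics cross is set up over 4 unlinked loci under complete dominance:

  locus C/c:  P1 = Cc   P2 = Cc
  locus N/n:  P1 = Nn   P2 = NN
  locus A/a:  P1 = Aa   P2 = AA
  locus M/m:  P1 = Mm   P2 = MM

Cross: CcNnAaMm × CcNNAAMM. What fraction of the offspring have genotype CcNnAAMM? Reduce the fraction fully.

P(CcNnAAMM) = 1/16

CcNnAaMm gametes: CNAM×1, CNAm×1, CNaM×1, CNam×1, CnAM×1, CnAm×1, CnaM×1, Cnam×1, cNAM×1, cNAm×1, cNaM×1, cNam×1, cnAM×1, cnAm×1, cnaM×1, cnam×1
CcNNAAMM gametes: CNAM×8, cNAM×8
CcNnAaMm×CcNNAAMM grid (16·16=256): CCNNAAMM=8 CCNNAAMm=8 CCNNAaMM=8 CCNNAaMm=8 CCNnAAMM=8 CCNnAAMm=8 CCNnAaMM=8 CCNnAaMm=8 CcNNAAMM=16 CcNNAAMm=16 CcNNAaMM=16 CcNNAaMm=16 CcNnAAMM=16 CcNnAAMm=16 CcNnAaMM=16 CcNnAaMm=16 ccNNAAMM=8 ccNNAAMm=8 ccNNAaMM=8 ccNNAaMm=8 ccNnAAMM=8 ccNnAAMm=8 ccNnAaMM=8 ccNnAaMm=8
CcNnAAMM hits 16/256; gcd=16; 16÷16/256÷16 = 1/16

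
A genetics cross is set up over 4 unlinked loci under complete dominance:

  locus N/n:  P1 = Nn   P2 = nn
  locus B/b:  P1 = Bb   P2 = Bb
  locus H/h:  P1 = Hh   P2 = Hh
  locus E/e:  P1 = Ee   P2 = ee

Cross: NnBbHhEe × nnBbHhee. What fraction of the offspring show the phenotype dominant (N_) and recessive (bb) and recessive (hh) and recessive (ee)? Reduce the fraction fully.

NnBbHhEe gametes: NBHE×1, NBHe×1, NBhE×1, NBhe×1, NbHE×1, NbHe×1, NbhE×1, Nbhe×1, nBHE×1, nBHe×1, nBhE×1, nBhe×1, nbHE×1, nbHe×1, nbhE×1, nbhe×1
nnBbHhee gametes: nBHe×4, nBhe×4, nbHe×4, nbhe×4
NnBbHhEe×nnBbHhee grid (16·16=256): NnBBHHEe=4 NnBBHHee=4 NnBBHhEe=8 NnBBHhee=8 NnBBhhEe=4 NnBBhhee=4 NnBbHHEe=8 NnBbHHee=8 NnBbHhEe=16 NnBbHhee=16 NnBbhhEe=8 NnBbhhee=8 NnbbHHEe=4 NnbbHHee=4 NnbbHhEe=8 NnbbHhee=8 NnbbhhEe=4 Nnbbhhee=4 nnBBHHEe=4 nnBBHHee=4 nnBBHhEe=8 nnBBHhee=8 nnBBhhEe=4 nnBBhhee=4 nnBbHHEe=8 nnBbHHee=8 nnBbHhEe=16 nnBbHhee=16 nnBbhhEe=8 nnBbhhee=8 nnbbHHEe=4 nnbbHHee=4 nnbbHhEe=8 nnbbHhee=8 nnbbhhEe=4 nnbbhhee=4
N_ bb hh ee hits 4/256; gcd=4; 4÷4/256÷4 = 1/64

P(N_ bb hh ee) = 1/64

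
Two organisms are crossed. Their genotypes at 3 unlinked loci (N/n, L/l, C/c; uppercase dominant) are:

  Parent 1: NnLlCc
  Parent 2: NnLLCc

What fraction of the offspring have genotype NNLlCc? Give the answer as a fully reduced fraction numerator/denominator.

P(NNLlCc) = 1/16

NnLlCc gametes: NLC×1, NLc×1, NlC×1, Nlc×1, nLC×1, nLc×1, nlC×1, nlc×1
NnLLCc gametes: NLC×2, NLc×2, nLC×2, nLc×2
NnLlCc×NnLLCc grid (8·8=64): NNLLCC=2 NNLLCc=4 NNLLcc=2 NNLlCC=2 NNLlCc=4 NNLlcc=2 NnLLCC=4 NnLLCc=8 NnLLcc=4 NnLlCC=4 NnLlCc=8 NnLlcc=4 nnLLCC=2 nnLLCc=4 nnLLcc=2 nnLlCC=2 nnLlCc=4 nnLlcc=2
NNLlCc hits 4/64; gcd=4; 4÷4/64÷4 = 1/16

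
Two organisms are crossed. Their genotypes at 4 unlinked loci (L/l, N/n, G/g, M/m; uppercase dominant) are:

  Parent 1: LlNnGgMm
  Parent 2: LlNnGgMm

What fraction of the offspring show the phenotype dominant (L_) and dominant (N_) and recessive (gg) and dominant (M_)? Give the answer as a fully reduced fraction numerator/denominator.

P(L_ N_ gg M_) = 27/256

LlNnGgMm gametes: LNGM×1, LNGm×1, LNgM×1, LNgm×1, LnGM×1, LnGm×1, LngM×1, Lngm×1, lNGM×1, lNGm×1, lNgM×1, lNgm×1, lnGM×1, lnGm×1, lngM×1, lngm×1
LlNnGgMm gametes: LNGM×1, LNGm×1, LNgM×1, LNgm×1, LnGM×1, LnGm×1, LngM×1, Lngm×1, lNGM×1, lNGm×1, lNgM×1, lNgm×1, lnGM×1, lnGm×1, lngM×1, lngm×1
LlNnGgMm×LlNnGgMm grid (16·16=256): LLNNGGMM=1 LLNNGGMm=2 LLNNGGmm=1 LLNNGgMM=2 LLNNGgMm=4 LLNNGgmm=2 LLNNggMM=1 LLNNggMm=2 LLNNggmm=1 LLNnGGMM=2 LLNnGGMm=4 LLNnGGmm=2 LLNnGgMM=4 LLNnGgMm=8 LLNnGgmm=4 LLNnggMM=2 LLNnggMm=4 LLNnggmm=2 LLnnGGMM=1 LLnnGGMm=2 LLnnGGmm=1 LLnnGgMM=2 LLnnGgMm=4 LLnnGgmm=2 LLnnggMM=1 LLnnggMm=2 LLnnggmm=1 LlNNGGMM=2 LlNNGGMm=4 LlNNGGmm=2 LlNNGgMM=4 LlNNGgMm=8 LlNNGgmm=4 LlNNggMM=2 LlNNggMm=4 LlNNggmm=2 LlNnGGMM=4 LlNnGGMm=8 LlNnGGmm=4 LlNnGgMM=8 LlNnGgMm=16 LlNnGgmm=8 LlNnggMM=4 LlNnggMm=8 LlNnggmm=4 LlnnGGMM=2 LlnnGGMm=4 LlnnGGmm=2 LlnnGgMM=4 LlnnGgMm=8 LlnnGgmm=4 LlnnggMM=2 LlnnggMm=4 Llnnggmm=2 llNNGGMM=1 llNNGGMm=2 llNNGGmm=1 llNNGgMM=2 llNNGgMm=4 llNNGgmm=2 llNNggMM=1 llNNggMm=2 llNNggmm=1 llNnGGMM=2 llNnGGMm=4 llNnGGmm=2 llNnGgMM=4 llNnGgMm=8 llNnGgmm=4 llNnggMM=2 llNnggMm=4 llNnggmm=2 llnnGGMM=1 llnnGGMm=2 llnnGGmm=1 llnnGgMM=2 llnnGgMm=4 llnnGgmm=2 llnnggMM=1 llnnggMm=2 llnnggmm=1
L_ N_ gg M_ hits 27/256; gcd=1; 27÷1/256÷1 = 27/256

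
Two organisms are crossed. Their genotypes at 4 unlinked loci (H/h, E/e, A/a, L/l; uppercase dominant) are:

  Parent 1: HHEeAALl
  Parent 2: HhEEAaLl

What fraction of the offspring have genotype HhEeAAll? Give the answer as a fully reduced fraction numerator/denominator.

P(HhEeAAll) = 1/32

HHEeAALl gametes: HEAL×4, HEAl×4, HeAL×4, HeAl×4
HhEEAaLl gametes: HEAL×2, HEAl×2, HEaL×2, HEal×2, hEAL×2, hEAl×2, hEaL×2, hEal×2
HHEeAALl×HhEEAaLl grid (16·16=256): HHEEAALL=8 HHEEAALl=16 HHEEAAll=8 HHEEAaLL=8 HHEEAaLl=16 HHEEAall=8 HHEeAALL=8 HHEeAALl=16 HHEeAAll=8 HHEeAaLL=8 HHEeAaLl=16 HHEeAall=8 HhEEAALL=8 HhEEAALl=16 HhEEAAll=8 HhEEAaLL=8 HhEEAaLl=16 HhEEAall=8 HhEeAALL=8 HhEeAALl=16 HhEeAAll=8 HhEeAaLL=8 HhEeAaLl=16 HhEeAall=8
HhEeAAll hits 8/256; gcd=8; 8÷8/256÷8 = 1/32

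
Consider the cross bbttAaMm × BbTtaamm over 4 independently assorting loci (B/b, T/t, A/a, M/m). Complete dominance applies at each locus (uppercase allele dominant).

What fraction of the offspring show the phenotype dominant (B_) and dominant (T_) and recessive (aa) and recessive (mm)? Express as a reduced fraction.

P(B_ T_ aa mm) = 1/16

bbttAaMm gametes: btAM×4, btAm×4, btaM×4, btam×4
BbTtaamm gametes: BTam×4, Btam×4, bTam×4, btam×4
bbttAaMm×BbTtaamm grid (16·16=256): BbTtAaMm=16 BbTtAamm=16 BbTtaaMm=16 BbTtaamm=16 BbttAaMm=16 BbttAamm=16 BbttaaMm=16 Bbttaamm=16 bbTtAaMm=16 bbTtAamm=16 bbTtaaMm=16 bbTtaamm=16 bbttAaMm=16 bbttAamm=16 bbttaaMm=16 bbttaamm=16
B_ T_ aa mm hits 16/256; gcd=16; 16÷16/256÷16 = 1/16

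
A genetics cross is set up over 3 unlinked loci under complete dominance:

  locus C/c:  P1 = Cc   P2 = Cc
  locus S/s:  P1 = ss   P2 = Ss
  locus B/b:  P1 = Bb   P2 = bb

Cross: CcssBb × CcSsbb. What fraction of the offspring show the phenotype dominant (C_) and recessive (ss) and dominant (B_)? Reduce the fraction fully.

CcssBb gametes: CsB×2, Csb×2, csB×2, csb×2
CcSsbb gametes: CSb×2, Csb×2, cSb×2, csb×2
CcssBb×CcSsbb grid (8·8=64): CCSsBb=4 CCSsbb=4 CCssBb=4 CCssbb=4 CcSsBb=8 CcSsbb=8 CcssBb=8 Ccssbb=8 ccSsBb=4 ccSsbb=4 ccssBb=4 ccssbb=4
C_ ss B_ hits 12/64; gcd=4; 12÷4/64÷4 = 3/16

P(C_ ss B_) = 3/16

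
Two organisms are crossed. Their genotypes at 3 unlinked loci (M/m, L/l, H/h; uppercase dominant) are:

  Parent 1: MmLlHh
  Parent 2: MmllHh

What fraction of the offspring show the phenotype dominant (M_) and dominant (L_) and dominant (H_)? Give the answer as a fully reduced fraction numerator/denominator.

P(M_ L_ H_) = 9/32

MmLlHh gametes: MLH×1, MLh×1, MlH×1, Mlh×1, mLH×1, mLh×1, mlH×1, mlh×1
MmllHh gametes: MlH×2, Mlh×2, mlH×2, mlh×2
MmLlHh×MmllHh grid (8·8=64): MMLlHH=2 MMLlHh=4 MMLlhh=2 MMllHH=2 MMllHh=4 MMllhh=2 MmLlHH=4 MmLlHh=8 MmLlhh=4 MmllHH=4 MmllHh=8 Mmllhh=4 mmLlHH=2 mmLlHh=4 mmLlhh=2 mmllHH=2 mmllHh=4 mmllhh=2
M_ L_ H_ hits 18/64; gcd=2; 18÷2/64÷2 = 9/32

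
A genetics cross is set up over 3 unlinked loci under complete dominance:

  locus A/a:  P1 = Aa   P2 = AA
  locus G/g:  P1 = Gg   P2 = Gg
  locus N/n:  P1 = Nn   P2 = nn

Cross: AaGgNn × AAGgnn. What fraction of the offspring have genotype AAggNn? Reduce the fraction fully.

P(AAggNn) = 1/16

AaGgNn gametes: AGN×1, AGn×1, AgN×1, Agn×1, aGN×1, aGn×1, agN×1, agn×1
AAGgnn gametes: AGn×4, Agn×4
AaGgNn×AAGgnn grid (8·8=64): AAGGNn=4 AAGGnn=4 AAGgNn=8 AAGgnn=8 AAggNn=4 AAggnn=4 AaGGNn=4 AaGGnn=4 AaGgNn=8 AaGgnn=8 AaggNn=4 Aaggnn=4
AAggNn hits 4/64; gcd=4; 4÷4/64÷4 = 1/16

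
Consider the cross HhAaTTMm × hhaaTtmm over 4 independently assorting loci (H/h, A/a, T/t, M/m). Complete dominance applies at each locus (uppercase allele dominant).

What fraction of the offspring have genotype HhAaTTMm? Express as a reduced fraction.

HhAaTTMm gametes: HATM×2, HATm×2, HaTM×2, HaTm×2, hATM×2, hATm×2, haTM×2, haTm×2
hhaaTtmm gametes: haTm×8, hatm×8
HhAaTTMm×hhaaTtmm grid (16·16=256): HhAaTTMm=16 HhAaTTmm=16 HhAaTtMm=16 HhAaTtmm=16 HhaaTTMm=16 HhaaTTmm=16 HhaaTtMm=16 HhaaTtmm=16 hhAaTTMm=16 hhAaTTmm=16 hhAaTtMm=16 hhAaTtmm=16 hhaaTTMm=16 hhaaTTmm=16 hhaaTtMm=16 hhaaTtmm=16
HhAaTTMm hits 16/256; gcd=16; 16÷16/256÷16 = 1/16

P(HhAaTTMm) = 1/16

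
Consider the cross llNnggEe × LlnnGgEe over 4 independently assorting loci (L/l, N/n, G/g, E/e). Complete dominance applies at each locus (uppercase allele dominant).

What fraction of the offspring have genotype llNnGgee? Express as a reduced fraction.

P(llNnGgee) = 1/32

llNnggEe gametes: lNgE×4, lNge×4, lngE×4, lnge×4
LlnnGgEe gametes: LnGE×2, LnGe×2, LngE×2, Lnge×2, lnGE×2, lnGe×2, lngE×2, lnge×2
llNnggEe×LlnnGgEe grid (16·16=256): LlNnGgEE=8 LlNnGgEe=16 LlNnGgee=8 LlNnggEE=8 LlNnggEe=16 LlNnggee=8 LlnnGgEE=8 LlnnGgEe=16 LlnnGgee=8 LlnnggEE=8 LlnnggEe=16 Llnnggee=8 llNnGgEE=8 llNnGgEe=16 llNnGgee=8 llNnggEE=8 llNnggEe=16 llNnggee=8 llnnGgEE=8 llnnGgEe=16 llnnGgee=8 llnnggEE=8 llnnggEe=16 llnnggee=8
llNnGgee hits 8/256; gcd=8; 8÷8/256÷8 = 1/32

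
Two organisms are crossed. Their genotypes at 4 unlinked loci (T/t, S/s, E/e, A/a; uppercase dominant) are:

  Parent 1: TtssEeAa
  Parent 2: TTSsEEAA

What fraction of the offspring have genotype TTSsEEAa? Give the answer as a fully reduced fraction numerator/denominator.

P(TTSsEEAa) = 1/16

TtssEeAa gametes: TsEA×2, TsEa×2, TseA×2, Tsea×2, tsEA×2, tsEa×2, tseA×2, tsea×2
TTSsEEAA gametes: TSEA×8, TsEA×8
TtssEeAa×TTSsEEAA grid (16·16=256): TTSsEEAA=16 TTSsEEAa=16 TTSsEeAA=16 TTSsEeAa=16 TTssEEAA=16 TTssEEAa=16 TTssEeAA=16 TTssEeAa=16 TtSsEEAA=16 TtSsEEAa=16 TtSsEeAA=16 TtSsEeAa=16 TtssEEAA=16 TtssEEAa=16 TtssEeAA=16 TtssEeAa=16
TTSsEEAa hits 16/256; gcd=16; 16÷16/256÷16 = 1/16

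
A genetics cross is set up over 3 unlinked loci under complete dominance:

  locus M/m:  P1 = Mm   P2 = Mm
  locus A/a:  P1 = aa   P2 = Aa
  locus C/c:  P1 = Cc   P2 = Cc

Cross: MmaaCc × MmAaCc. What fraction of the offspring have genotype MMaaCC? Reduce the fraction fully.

MmaaCc gametes: MaC×2, Mac×2, maC×2, mac×2
MmAaCc gametes: MAC×1, MAc×1, MaC×1, Mac×1, mAC×1, mAc×1, maC×1, mac×1
MmaaCc×MmAaCc grid (8·8=64): MMAaCC=2 MMAaCc=4 MMAacc=2 MMaaCC=2 MMaaCc=4 MMaacc=2 MmAaCC=4 MmAaCc=8 MmAacc=4 MmaaCC=4 MmaaCc=8 Mmaacc=4 mmAaCC=2 mmAaCc=4 mmAacc=2 mmaaCC=2 mmaaCc=4 mmaacc=2
MMaaCC hits 2/64; gcd=2; 2÷2/64÷2 = 1/32

P(MMaaCC) = 1/32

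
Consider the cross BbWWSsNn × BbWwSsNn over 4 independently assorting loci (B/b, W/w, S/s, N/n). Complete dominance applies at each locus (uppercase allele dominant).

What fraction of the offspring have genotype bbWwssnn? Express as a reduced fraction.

P(bbWwssnn) = 1/128

BbWWSsNn gametes: BWSN×2, BWSn×2, BWsN×2, BWsn×2, bWSN×2, bWSn×2, bWsN×2, bWsn×2
BbWwSsNn gametes: BWSN×1, BWSn×1, BWsN×1, BWsn×1, BwSN×1, BwSn×1, BwsN×1, Bwsn×1, bWSN×1, bWSn×1, bWsN×1, bWsn×1, bwSN×1, bwSn×1, bwsN×1, bwsn×1
BbWWSsNn×BbWwSsNn grid (16·16=256): BBWWSSNN=2 BBWWSSNn=4 BBWWSSnn=2 BBWWSsNN=4 BBWWSsNn=8 BBWWSsnn=4 BBWWssNN=2 BBWWssNn=4 BBWWssnn=2 BBWwSSNN=2 BBWwSSNn=4 BBWwSSnn=2 BBWwSsNN=4 BBWwSsNn=8 BBWwSsnn=4 BBWwssNN=2 BBWwssNn=4 BBWwssnn=2 BbWWSSNN=4 BbWWSSNn=8 BbWWSSnn=4 BbWWSsNN=8 BbWWSsNn=16 BbWWSsnn=8 BbWWssNN=4 BbWWssNn=8 BbWWssnn=4 BbWwSSNN=4 BbWwSSNn=8 BbWwSSnn=4 BbWwSsNN=8 BbWwSsNn=16 BbWwSsnn=8 BbWwssNN=4 BbWwssNn=8 BbWwssnn=4 bbWWSSNN=2 bbWWSSNn=4 bbWWSSnn=2 bbWWSsNN=4 bbWWSsNn=8 bbWWSsnn=4 bbWWssNN=2 bbWWssNn=4 bbWWssnn=2 bbWwSSNN=2 bbWwSSNn=4 bbWwSSnn=2 bbWwSsNN=4 bbWwSsNn=8 bbWwSsnn=4 bbWwssNN=2 bbWwssNn=4 bbWwssnn=2
bbWwssnn hits 2/256; gcd=2; 2÷2/256÷2 = 1/128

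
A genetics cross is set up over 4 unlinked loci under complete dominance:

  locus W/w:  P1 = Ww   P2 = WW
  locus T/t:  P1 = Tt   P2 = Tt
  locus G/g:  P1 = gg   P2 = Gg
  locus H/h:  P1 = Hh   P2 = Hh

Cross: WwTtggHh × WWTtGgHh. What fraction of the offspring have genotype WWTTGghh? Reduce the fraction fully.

P(WWTTGghh) = 1/64

WwTtggHh gametes: WTgH×2, WTgh×2, WtgH×2, Wtgh×2, wTgH×2, wTgh×2, wtgH×2, wtgh×2
WWTtGgHh gametes: WTGH×2, WTGh×2, WTgH×2, WTgh×2, WtGH×2, WtGh×2, WtgH×2, Wtgh×2
WwTtggHh×WWTtGgHh grid (16·16=256): WWTTGgHH=4 WWTTGgHh=8 WWTTGghh=4 WWTTggHH=4 WWTTggHh=8 WWTTgghh=4 WWTtGgHH=8 WWTtGgHh=16 WWTtGghh=8 WWTtggHH=8 WWTtggHh=16 WWTtgghh=8 WWttGgHH=4 WWttGgHh=8 WWttGghh=4 WWttggHH=4 WWttggHh=8 WWttgghh=4 WwTTGgHH=4 WwTTGgHh=8 WwTTGghh=4 WwTTggHH=4 WwTTggHh=8 WwTTgghh=4 WwTtGgHH=8 WwTtGgHh=16 WwTtGghh=8 WwTtggHH=8 WwTtggHh=16 WwTtgghh=8 WwttGgHH=4 WwttGgHh=8 WwttGghh=4 WwttggHH=4 WwttggHh=8 Wwttgghh=4
WWTTGghh hits 4/256; gcd=4; 4÷4/256÷4 = 1/64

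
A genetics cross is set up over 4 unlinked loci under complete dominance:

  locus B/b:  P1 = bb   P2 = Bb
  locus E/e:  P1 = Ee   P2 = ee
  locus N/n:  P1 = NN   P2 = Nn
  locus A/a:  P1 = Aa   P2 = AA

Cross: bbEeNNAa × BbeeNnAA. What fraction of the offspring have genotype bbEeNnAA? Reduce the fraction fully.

bbEeNNAa gametes: bENA×4, bENa×4, beNA×4, beNa×4
BbeeNnAA gametes: BeNA×4, BenA×4, beNA×4, benA×4
bbEeNNAa×BbeeNnAA grid (16·16=256): BbEeNNAA=16 BbEeNNAa=16 BbEeNnAA=16 BbEeNnAa=16 BbeeNNAA=16 BbeeNNAa=16 BbeeNnAA=16 BbeeNnAa=16 bbEeNNAA=16 bbEeNNAa=16 bbEeNnAA=16 bbEeNnAa=16 bbeeNNAA=16 bbeeNNAa=16 bbeeNnAA=16 bbeeNnAa=16
bbEeNnAA hits 16/256; gcd=16; 16÷16/256÷16 = 1/16

P(bbEeNnAA) = 1/16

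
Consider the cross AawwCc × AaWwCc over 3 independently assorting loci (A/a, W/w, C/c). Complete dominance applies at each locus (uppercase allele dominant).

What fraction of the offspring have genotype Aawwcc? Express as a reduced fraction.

AawwCc gametes: AwC×2, Awc×2, awC×2, awc×2
AaWwCc gametes: AWC×1, AWc×1, AwC×1, Awc×1, aWC×1, aWc×1, awC×1, awc×1
AawwCc×AaWwCc grid (8·8=64): AAWwCC=2 AAWwCc=4 AAWwcc=2 AAwwCC=2 AAwwCc=4 AAwwcc=2 AaWwCC=4 AaWwCc=8 AaWwcc=4 AawwCC=4 AawwCc=8 Aawwcc=4 aaWwCC=2 aaWwCc=4 aaWwcc=2 aawwCC=2 aawwCc=4 aawwcc=2
Aawwcc hits 4/64; gcd=4; 4÷4/64÷4 = 1/16

P(Aawwcc) = 1/16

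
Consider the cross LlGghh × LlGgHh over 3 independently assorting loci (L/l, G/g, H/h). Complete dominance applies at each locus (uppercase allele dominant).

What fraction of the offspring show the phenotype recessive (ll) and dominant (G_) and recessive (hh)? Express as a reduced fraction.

LlGghh gametes: LGh×2, Lgh×2, lGh×2, lgh×2
LlGgHh gametes: LGH×1, LGh×1, LgH×1, Lgh×1, lGH×1, lGh×1, lgH×1, lgh×1
LlGghh×LlGgHh grid (8·8=64): LLGGHh=2 LLGGhh=2 LLGgHh=4 LLGghh=4 LLggHh=2 LLgghh=2 LlGGHh=4 LlGGhh=4 LlGgHh=8 LlGghh=8 LlggHh=4 Llgghh=4 llGGHh=2 llGGhh=2 llGgHh=4 llGghh=4 llggHh=2 llgghh=2
ll G_ hh hits 6/64; gcd=2; 6÷2/64÷2 = 3/32

P(ll G_ hh) = 3/32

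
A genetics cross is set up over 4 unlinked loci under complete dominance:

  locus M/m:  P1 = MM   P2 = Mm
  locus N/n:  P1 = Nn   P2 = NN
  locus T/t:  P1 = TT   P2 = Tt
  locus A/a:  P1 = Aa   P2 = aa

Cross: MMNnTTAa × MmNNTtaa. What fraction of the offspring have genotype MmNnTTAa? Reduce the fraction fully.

MMNnTTAa gametes: MNTA×4, MNTa×4, MnTA×4, MnTa×4
MmNNTtaa gametes: MNTa×4, MNta×4, mNTa×4, mNta×4
MMNnTTAa×MmNNTtaa grid (16·16=256): MMNNTTAa=16 MMNNTTaa=16 MMNNTtAa=16 MMNNTtaa=16 MMNnTTAa=16 MMNnTTaa=16 MMNnTtAa=16 MMNnTtaa=16 MmNNTTAa=16 MmNNTTaa=16 MmNNTtAa=16 MmNNTtaa=16 MmNnTTAa=16 MmNnTTaa=16 MmNnTtAa=16 MmNnTtaa=16
MmNnTTAa hits 16/256; gcd=16; 16÷16/256÷16 = 1/16

P(MmNnTTAa) = 1/16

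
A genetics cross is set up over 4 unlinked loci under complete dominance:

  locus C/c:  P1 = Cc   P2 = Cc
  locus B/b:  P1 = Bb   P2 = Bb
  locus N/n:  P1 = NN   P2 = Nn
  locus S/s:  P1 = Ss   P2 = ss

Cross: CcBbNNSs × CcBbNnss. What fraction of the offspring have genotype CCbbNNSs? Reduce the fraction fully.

CcBbNNSs gametes: CBNS×2, CBNs×2, CbNS×2, CbNs×2, cBNS×2, cBNs×2, cbNS×2, cbNs×2
CcBbNnss gametes: CBNs×2, CBns×2, CbNs×2, Cbns×2, cBNs×2, cBns×2, cbNs×2, cbns×2
CcBbNNSs×CcBbNnss grid (16·16=256): CCBBNNSs=4 CCBBNNss=4 CCBBNnSs=4 CCBBNnss=4 CCBbNNSs=8 CCBbNNss=8 CCBbNnSs=8 CCBbNnss=8 CCbbNNSs=4 CCbbNNss=4 CCbbNnSs=4 CCbbNnss=4 CcBBNNSs=8 CcBBNNss=8 CcBBNnSs=8 CcBBNnss=8 CcBbNNSs=16 CcBbNNss=16 CcBbNnSs=16 CcBbNnss=16 CcbbNNSs=8 CcbbNNss=8 CcbbNnSs=8 CcbbNnss=8 ccBBNNSs=4 ccBBNNss=4 ccBBNnSs=4 ccBBNnss=4 ccBbNNSs=8 ccBbNNss=8 ccBbNnSs=8 ccBbNnss=8 ccbbNNSs=4 ccbbNNss=4 ccbbNnSs=4 ccbbNnss=4
CCbbNNSs hits 4/256; gcd=4; 4÷4/256÷4 = 1/64

P(CCbbNNSs) = 1/64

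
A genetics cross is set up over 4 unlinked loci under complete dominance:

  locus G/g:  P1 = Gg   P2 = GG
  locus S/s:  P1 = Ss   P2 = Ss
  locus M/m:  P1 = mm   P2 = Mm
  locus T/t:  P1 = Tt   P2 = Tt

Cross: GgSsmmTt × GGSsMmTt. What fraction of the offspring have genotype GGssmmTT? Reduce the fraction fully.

P(GGssmmTT) = 1/64

GgSsmmTt gametes: GSmT×2, GSmt×2, GsmT×2, Gsmt×2, gSmT×2, gSmt×2, gsmT×2, gsmt×2
GGSsMmTt gametes: GSMT×2, GSMt×2, GSmT×2, GSmt×2, GsMT×2, GsMt×2, GsmT×2, Gsmt×2
GgSsmmTt×GGSsMmTt grid (16·16=256): GGSSMmTT=4 GGSSMmTt=8 GGSSMmtt=4 GGSSmmTT=4 GGSSmmTt=8 GGSSmmtt=4 GGSsMmTT=8 GGSsMmTt=16 GGSsMmtt=8 GGSsmmTT=8 GGSsmmTt=16 GGSsmmtt=8 GGssMmTT=4 GGssMmTt=8 GGssMmtt=4 GGssmmTT=4 GGssmmTt=8 GGssmmtt=4 GgSSMmTT=4 GgSSMmTt=8 GgSSMmtt=4 GgSSmmTT=4 GgSSmmTt=8 GgSSmmtt=4 GgSsMmTT=8 GgSsMmTt=16 GgSsMmtt=8 GgSsmmTT=8 GgSsmmTt=16 GgSsmmtt=8 GgssMmTT=4 GgssMmTt=8 GgssMmtt=4 GgssmmTT=4 GgssmmTt=8 Ggssmmtt=4
GGssmmTT hits 4/256; gcd=4; 4÷4/256÷4 = 1/64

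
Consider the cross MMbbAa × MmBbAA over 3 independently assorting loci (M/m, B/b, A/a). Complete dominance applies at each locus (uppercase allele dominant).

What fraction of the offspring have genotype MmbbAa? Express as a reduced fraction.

MMbbAa gametes: MbA×4, Mba×4
MmBbAA gametes: MBA×2, MbA×2, mBA×2, mbA×2
MMbbAa×MmBbAA grid (8·8=64): MMBbAA=8 MMBbAa=8 MMbbAA=8 MMbbAa=8 MmBbAA=8 MmBbAa=8 MmbbAA=8 MmbbAa=8
MmbbAa hits 8/64; gcd=8; 8÷8/64÷8 = 1/8

P(MmbbAa) = 1/8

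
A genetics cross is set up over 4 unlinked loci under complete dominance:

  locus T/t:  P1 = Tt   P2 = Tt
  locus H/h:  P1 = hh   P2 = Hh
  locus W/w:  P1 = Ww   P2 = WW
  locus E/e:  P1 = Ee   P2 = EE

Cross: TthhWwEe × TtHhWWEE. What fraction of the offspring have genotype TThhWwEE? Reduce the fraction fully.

TthhWwEe gametes: ThWE×2, ThWe×2, ThwE×2, Thwe×2, thWE×2, thWe×2, thwE×2, thwe×2
TtHhWWEE gametes: THWE×4, ThWE×4, tHWE×4, thWE×4
TthhWwEe×TtHhWWEE grid (16·16=256): TTHhWWEE=8 TTHhWWEe=8 TTHhWwEE=8 TTHhWwEe=8 TThhWWEE=8 TThhWWEe=8 TThhWwEE=8 TThhWwEe=8 TtHhWWEE=16 TtHhWWEe=16 TtHhWwEE=16 TtHhWwEe=16 TthhWWEE=16 TthhWWEe=16 TthhWwEE=16 TthhWwEe=16 ttHhWWEE=8 ttHhWWEe=8 ttHhWwEE=8 ttHhWwEe=8 tthhWWEE=8 tthhWWEe=8 tthhWwEE=8 tthhWwEe=8
TThhWwEE hits 8/256; gcd=8; 8÷8/256÷8 = 1/32

P(TThhWwEE) = 1/32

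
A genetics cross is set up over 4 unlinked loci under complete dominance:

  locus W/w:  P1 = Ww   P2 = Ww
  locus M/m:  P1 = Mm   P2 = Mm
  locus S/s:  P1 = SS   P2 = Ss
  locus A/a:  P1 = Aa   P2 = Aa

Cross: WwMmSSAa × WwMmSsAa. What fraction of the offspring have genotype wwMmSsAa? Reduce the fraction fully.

P(wwMmSsAa) = 1/32

WwMmSSAa gametes: WMSA×2, WMSa×2, WmSA×2, WmSa×2, wMSA×2, wMSa×2, wmSA×2, wmSa×2
WwMmSsAa gametes: WMSA×1, WMSa×1, WMsA×1, WMsa×1, WmSA×1, WmSa×1, WmsA×1, Wmsa×1, wMSA×1, wMSa×1, wMsA×1, wMsa×1, wmSA×1, wmSa×1, wmsA×1, wmsa×1
WwMmSSAa×WwMmSsAa grid (16·16=256): WWMMSSAA=2 WWMMSSAa=4 WWMMSSaa=2 WWMMSsAA=2 WWMMSsAa=4 WWMMSsaa=2 WWMmSSAA=4 WWMmSSAa=8 WWMmSSaa=4 WWMmSsAA=4 WWMmSsAa=8 WWMmSsaa=4 WWmmSSAA=2 WWmmSSAa=4 WWmmSSaa=2 WWmmSsAA=2 WWmmSsAa=4 WWmmSsaa=2 WwMMSSAA=4 WwMMSSAa=8 WwMMSSaa=4 WwMMSsAA=4 WwMMSsAa=8 WwMMSsaa=4 WwMmSSAA=8 WwMmSSAa=16 WwMmSSaa=8 WwMmSsAA=8 WwMmSsAa=16 WwMmSsaa=8 WwmmSSAA=4 WwmmSSAa=8 WwmmSSaa=4 WwmmSsAA=4 WwmmSsAa=8 WwmmSsaa=4 wwMMSSAA=2 wwMMSSAa=4 wwMMSSaa=2 wwMMSsAA=2 wwMMSsAa=4 wwMMSsaa=2 wwMmSSAA=4 wwMmSSAa=8 wwMmSSaa=4 wwMmSsAA=4 wwMmSsAa=8 wwMmSsaa=4 wwmmSSAA=2 wwmmSSAa=4 wwmmSSaa=2 wwmmSsAA=2 wwmmSsAa=4 wwmmSsaa=2
wwMmSsAa hits 8/256; gcd=8; 8÷8/256÷8 = 1/32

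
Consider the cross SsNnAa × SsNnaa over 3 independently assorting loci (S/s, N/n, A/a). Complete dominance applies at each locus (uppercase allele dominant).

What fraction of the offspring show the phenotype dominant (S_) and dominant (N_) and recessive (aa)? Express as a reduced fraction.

P(S_ N_ aa) = 9/32

SsNnAa gametes: SNA×1, SNa×1, SnA×1, Sna×1, sNA×1, sNa×1, snA×1, sna×1
SsNnaa gametes: SNa×2, Sna×2, sNa×2, sna×2
SsNnAa×SsNnaa grid (8·8=64): SSNNAa=2 SSNNaa=2 SSNnAa=4 SSNnaa=4 SSnnAa=2 SSnnaa=2 SsNNAa=4 SsNNaa=4 SsNnAa=8 SsNnaa=8 SsnnAa=4 Ssnnaa=4 ssNNAa=2 ssNNaa=2 ssNnAa=4 ssNnaa=4 ssnnAa=2 ssnnaa=2
S_ N_ aa hits 18/64; gcd=2; 18÷2/64÷2 = 9/32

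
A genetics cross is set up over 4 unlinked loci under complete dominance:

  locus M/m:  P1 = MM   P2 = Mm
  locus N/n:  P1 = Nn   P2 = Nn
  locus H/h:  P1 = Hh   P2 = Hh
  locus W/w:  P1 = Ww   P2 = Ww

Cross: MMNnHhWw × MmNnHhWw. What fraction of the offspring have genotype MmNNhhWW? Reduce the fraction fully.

MMNnHhWw gametes: MNHW×2, MNHw×2, MNhW×2, MNhw×2, MnHW×2, MnHw×2, MnhW×2, Mnhw×2
MmNnHhWw gametes: MNHW×1, MNHw×1, MNhW×1, MNhw×1, MnHW×1, MnHw×1, MnhW×1, Mnhw×1, mNHW×1, mNHw×1, mNhW×1, mNhw×1, mnHW×1, mnHw×1, mnhW×1, mnhw×1
MMNnHhWw×MmNnHhWw grid (16·16=256): MMNNHHWW=2 MMNNHHWw=4 MMNNHHww=2 MMNNHhWW=4 MMNNHhWw=8 MMNNHhww=4 MMNNhhWW=2 MMNNhhWw=4 MMNNhhww=2 MMNnHHWW=4 MMNnHHWw=8 MMNnHHww=4 MMNnHhWW=8 MMNnHhWw=16 MMNnHhww=8 MMNnhhWW=4 MMNnhhWw=8 MMNnhhww=4 MMnnHHWW=2 MMnnHHWw=4 MMnnHHww=2 MMnnHhWW=4 MMnnHhWw=8 MMnnHhww=4 MMnnhhWW=2 MMnnhhWw=4 MMnnhhww=2 MmNNHHWW=2 MmNNHHWw=4 MmNNHHww=2 MmNNHhWW=4 MmNNHhWw=8 MmNNHhww=4 MmNNhhWW=2 MmNNhhWw=4 MmNNhhww=2 MmNnHHWW=4 MmNnHHWw=8 MmNnHHww=4 MmNnHhWW=8 MmNnHhWw=16 MmNnHhww=8 MmNnhhWW=4 MmNnhhWw=8 MmNnhhww=4 MmnnHHWW=2 MmnnHHWw=4 MmnnHHww=2 MmnnHhWW=4 MmnnHhWw=8 MmnnHhww=4 MmnnhhWW=2 MmnnhhWw=4 Mmnnhhww=2
MmNNhhWW hits 2/256; gcd=2; 2÷2/256÷2 = 1/128

P(MmNNhhWW) = 1/128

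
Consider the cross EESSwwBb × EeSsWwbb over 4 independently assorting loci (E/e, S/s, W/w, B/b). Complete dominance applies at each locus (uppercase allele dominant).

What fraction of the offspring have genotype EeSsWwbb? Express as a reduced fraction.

P(EeSsWwbb) = 1/16

EESSwwBb gametes: ESwB×8, ESwb×8
EeSsWwbb gametes: ESWb×2, ESwb×2, EsWb×2, Eswb×2, eSWb×2, eSwb×2, esWb×2, eswb×2
EESSwwBb×EeSsWwbb grid (16·16=256): EESSWwBb=16 EESSWwbb=16 EESSwwBb=16 EESSwwbb=16 EESsWwBb=16 EESsWwbb=16 EESswwBb=16 EESswwbb=16 EeSSWwBb=16 EeSSWwbb=16 EeSSwwBb=16 EeSSwwbb=16 EeSsWwBb=16 EeSsWwbb=16 EeSswwBb=16 EeSswwbb=16
EeSsWwbb hits 16/256; gcd=16; 16÷16/256÷16 = 1/16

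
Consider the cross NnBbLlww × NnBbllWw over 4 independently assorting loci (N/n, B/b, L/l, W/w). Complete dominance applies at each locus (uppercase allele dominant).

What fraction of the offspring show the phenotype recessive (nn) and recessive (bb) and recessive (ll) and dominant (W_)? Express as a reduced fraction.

P(nn bb ll W_) = 1/64

NnBbLlww gametes: NBLw×2, NBlw×2, NbLw×2, Nblw×2, nBLw×2, nBlw×2, nbLw×2, nblw×2
NnBbllWw gametes: NBlW×2, NBlw×2, NblW×2, Nblw×2, nBlW×2, nBlw×2, nblW×2, nblw×2
NnBbLlww×NnBbllWw grid (16·16=256): NNBBLlWw=4 NNBBLlww=4 NNBBllWw=4 NNBBllww=4 NNBbLlWw=8 NNBbLlww=8 NNBbllWw=8 NNBbllww=8 NNbbLlWw=4 NNbbLlww=4 NNbbllWw=4 NNbbllww=4 NnBBLlWw=8 NnBBLlww=8 NnBBllWw=8 NnBBllww=8 NnBbLlWw=16 NnBbLlww=16 NnBbllWw=16 NnBbllww=16 NnbbLlWw=8 NnbbLlww=8 NnbbllWw=8 Nnbbllww=8 nnBBLlWw=4 nnBBLlww=4 nnBBllWw=4 nnBBllww=4 nnBbLlWw=8 nnBbLlww=8 nnBbllWw=8 nnBbllww=8 nnbbLlWw=4 nnbbLlww=4 nnbbllWw=4 nnbbllww=4
nn bb ll W_ hits 4/256; gcd=4; 4÷4/256÷4 = 1/64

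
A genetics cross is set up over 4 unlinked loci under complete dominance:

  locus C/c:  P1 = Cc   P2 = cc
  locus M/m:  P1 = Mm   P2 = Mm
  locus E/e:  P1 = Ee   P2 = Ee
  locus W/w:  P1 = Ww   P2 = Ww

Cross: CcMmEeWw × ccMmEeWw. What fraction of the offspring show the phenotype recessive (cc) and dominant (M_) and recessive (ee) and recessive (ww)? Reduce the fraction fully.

CcMmEeWw gametes: CMEW×1, CMEw×1, CMeW×1, CMew×1, CmEW×1, CmEw×1, CmeW×1, Cmew×1, cMEW×1, cMEw×1, cMeW×1, cMew×1, cmEW×1, cmEw×1, cmeW×1, cmew×1
ccMmEeWw gametes: cMEW×2, cMEw×2, cMeW×2, cMew×2, cmEW×2, cmEw×2, cmeW×2, cmew×2
CcMmEeWw×ccMmEeWw grid (16·16=256): CcMMEEWW=2 CcMMEEWw=4 CcMMEEww=2 CcMMEeWW=4 CcMMEeWw=8 CcMMEeww=4 CcMMeeWW=2 CcMMeeWw=4 CcMMeeww=2 CcMmEEWW=4 CcMmEEWw=8 CcMmEEww=4 CcMmEeWW=8 CcMmEeWw=16 CcMmEeww=8 CcMmeeWW=4 CcMmeeWw=8 CcMmeeww=4 CcmmEEWW=2 CcmmEEWw=4 CcmmEEww=2 CcmmEeWW=4 CcmmEeWw=8 CcmmEeww=4 CcmmeeWW=2 CcmmeeWw=4 Ccmmeeww=2 ccMMEEWW=2 ccMMEEWw=4 ccMMEEww=2 ccMMEeWW=4 ccMMEeWw=8 ccMMEeww=4 ccMMeeWW=2 ccMMeeWw=4 ccMMeeww=2 ccMmEEWW=4 ccMmEEWw=8 ccMmEEww=4 ccMmEeWW=8 ccMmEeWw=16 ccMmEeww=8 ccMmeeWW=4 ccMmeeWw=8 ccMmeeww=4 ccmmEEWW=2 ccmmEEWw=4 ccmmEEww=2 ccmmEeWW=4 ccmmEeWw=8 ccmmEeww=4 ccmmeeWW=2 ccmmeeWw=4 ccmmeeww=2
cc M_ ee ww hits 6/256; gcd=2; 6÷2/256÷2 = 3/128

P(cc M_ ee ww) = 3/128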